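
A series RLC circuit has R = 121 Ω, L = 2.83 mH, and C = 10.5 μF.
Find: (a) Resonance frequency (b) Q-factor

Step 1 — Resonance condition Im(Z)=0 gives ω₀ = 1/√(LC).
Step 2 — ω₀ = 1/√(0.00283·1.05e-05) = 5801 rad/s.
Step 3 — f₀ = ω₀/(2π) = 923.3 Hz.
Step 4 — Series Q: Q = ω₀L/R = 5801·0.00283/121 = 0.1357.

(a) f₀ = 923.3 Hz  (b) Q = 0.1357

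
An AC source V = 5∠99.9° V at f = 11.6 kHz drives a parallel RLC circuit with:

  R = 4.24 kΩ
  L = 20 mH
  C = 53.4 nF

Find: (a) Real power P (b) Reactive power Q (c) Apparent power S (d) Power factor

Step 1 — Angular frequency: ω = 2π·f = 2π·1.16e+04 = 7.288e+04 rad/s.
Step 2 — Component impedances:
  R: Z = R = 4240 Ω
  L: Z = jωL = j·7.288e+04·0.02 = 0 + j1458 Ω
  C: Z = 1/(jωC) = -j/(ω·C) = 0 - j256.9 Ω
Step 3 — Parallel combination: 1/Z_total = 1/R + 1/L + 1/C; Z_total = 22.82 - j310.2 Ω = 311.1∠-85.8° Ω.
Step 4 — Source phasor: V = 5∠99.9° V = -0.8596 + j4.926 V.
Step 5 — Current: I = V / Z = -0.01599 - j0.001594 A = 0.01607∠-174.3° A.
Step 6 — Complex power: S = V·I* = 0.005896 - j0.08015 VA.
Step 7 — Real power: P = Re(S) = 0.005896 W.
Step 8 — Reactive power: Q = Im(S) = -0.08015 VAR.
Step 9 — Apparent power: |S| = 0.08037 VA.
Step 10 — Power factor: PF = P/|S| = 0.07337 (leading).

(a) P = 0.005896 W  (b) Q = -0.08015 VAR  (c) S = 0.08037 VA  (d) PF = 0.07337 (leading)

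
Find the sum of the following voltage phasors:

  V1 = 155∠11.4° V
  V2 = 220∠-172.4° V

Step 1 — Convert each phasor to rectangular form:
  V1 = 155·(cos(11.4°) + j·sin(11.4°)) = 151.9 + j30.64 V
  V2 = 220·(cos(-172.4°) + j·sin(-172.4°)) = -218.1 - j29.1 V
Step 2 — Sum components: V_total = -66.13 + j1.54 V.
Step 3 — Convert to polar: |V_total| = 66.14 V, ∠V_total = 178.7°.

V_total = 66.14∠178.7° V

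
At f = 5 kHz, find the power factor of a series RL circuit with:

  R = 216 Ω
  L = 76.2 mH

Step 1 — Angular frequency: ω = 2π·f = 2π·5000 = 3.142e+04 rad/s.
Step 2 — Component impedances:
  R: Z = R = 216 Ω
  L: Z = jωL = j·3.142e+04·0.0762 = 0 + j2394 Ω
Step 3 — Series combination: Z_total = R + L = 216 + j2394 Ω = 2404∠84.8° Ω.
Step 4 — Power factor: PF = cos(φ) = Re(Z)/|Z| = 216/2403.62 = 0.08986.
Step 5 — Type: Im(Z) = 2394 ⇒ lagging (phase φ = 84.8°).

PF = 0.08986 (lagging, φ = 84.8°)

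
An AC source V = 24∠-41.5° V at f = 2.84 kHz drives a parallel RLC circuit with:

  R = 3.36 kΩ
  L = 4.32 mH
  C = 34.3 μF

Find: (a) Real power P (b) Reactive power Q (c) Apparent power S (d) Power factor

Step 1 — Angular frequency: ω = 2π·f = 2π·2840 = 1.784e+04 rad/s.
Step 2 — Component impedances:
  R: Z = R = 3360 Ω
  L: Z = jωL = j·1.784e+04·0.00432 = 0 + j77.09 Ω
  C: Z = 1/(jωC) = -j/(ω·C) = 0 - j1.634 Ω
Step 3 — Parallel combination: 1/Z_total = 1/R + 1/L + 1/C; Z_total = 0.0008292 - j1.669 Ω = 1.669∠-90.0° Ω.
Step 4 — Source phasor: V = 24∠-41.5° V = 17.97 - j15.9 V.
Step 5 — Current: I = V / Z = 9.533 + j10.76 A = 14.38∠48.5° A.
Step 6 — Complex power: S = V·I* = 0.1714 - j345.1 VA.
Step 7 — Real power: P = Re(S) = 0.1714 W.
Step 8 — Reactive power: Q = Im(S) = -345.1 VAR.
Step 9 — Apparent power: |S| = 345.1 VA.
Step 10 — Power factor: PF = P/|S| = 0.0004968 (leading).

(a) P = 0.1714 W  (b) Q = -345.1 VAR  (c) S = 345.1 VA  (d) PF = 0.0004968 (leading)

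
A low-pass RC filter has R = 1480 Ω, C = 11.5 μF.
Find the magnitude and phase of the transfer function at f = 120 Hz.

Step 1 — Angular frequency: ω = 2π·120 = 754 rad/s.
Step 2 — Transfer function: H(jω) = 1/(1 + jωRC).
Step 3 — Denominator: 1 + jωRC = 1 + j·754·1480·1.15e-05 = 1 + j12.83.
Step 4 — H = 0.006036 - j0.07746.
Step 5 — Magnitude: |H| = 0.07769 (-22.2 dB); phase: φ = -85.5°.

|H| = 0.07769 (-22.2 dB), φ = -85.5°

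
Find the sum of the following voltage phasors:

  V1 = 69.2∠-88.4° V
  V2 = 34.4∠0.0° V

Step 1 — Convert each phasor to rectangular form:
  V1 = 69.2·(cos(-88.4°) + j·sin(-88.4°)) = 1.932 - j69.17 V
  V2 = 34.4·(cos(0.0°) + j·sin(0.0°)) = 34.4 V
Step 2 — Sum components: V_total = 36.33 - j69.17 V.
Step 3 — Convert to polar: |V_total| = 78.13 V, ∠V_total = -62.3°.

V_total = 78.13∠-62.3° V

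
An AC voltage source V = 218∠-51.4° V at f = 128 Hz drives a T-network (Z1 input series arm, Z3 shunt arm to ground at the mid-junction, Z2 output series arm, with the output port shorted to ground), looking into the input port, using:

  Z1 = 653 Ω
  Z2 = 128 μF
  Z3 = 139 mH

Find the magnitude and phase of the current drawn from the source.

Step 1 — Angular frequency: ω = 2π·f = 2π·128 = 804.2 rad/s.
Step 2 — Component impedances:
  Z1: Z = R = 653 Ω
  Z2: Z = 1/(jωC) = -j/(ω·C) = 0 - j9.714 Ω
  Z3: Z = jωL = j·804.2·0.139 = 0 + j111.8 Ω
Step 3 — With the output port shorted to ground, the output series arm Z2 runs from the junction to ground; the shunt arm Z3 also runs from the junction to ground. They appear in parallel: Z3 || Z2 = 0 - j10.64 Ω.
Step 4 — Series with input arm Z1: Z_in = Z1 + (Z3 || Z2) = 653 - j10.64 Ω = 653.1∠-0.9° Ω.
Step 5 — Source phasor: V = 218∠-51.4° V = 136 - j170.4 V.
Step 6 — Ohm's law: I = V / Z_total = (136 - j170.4) / (653 - j10.64) = 0.2125 - j0.2574 A.
Step 7 — Convert to polar: |I| = 0.3338 A, ∠I = -50.5°.

I = 0.3338∠-50.5° A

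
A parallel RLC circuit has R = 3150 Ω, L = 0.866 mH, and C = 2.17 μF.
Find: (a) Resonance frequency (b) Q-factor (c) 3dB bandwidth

Step 1 — Resonance: ω₀ = 1/√(LC) = 1/√(0.000866·2.17e-06) = 2.307e+04 rad/s.
Step 2 — f₀ = ω₀/(2π) = 3671 Hz.
Step 3 — Parallel Q: Q = R/(ω₀L) = 3150/(2.307e+04·0.000866) = 157.7.
Step 4 — Bandwidth: Δω = ω₀/Q = 146.3 rad/s; BW = Δω/(2π) = 23.28 Hz.

(a) f₀ = 3671 Hz  (b) Q = 157.7  (c) BW = 23.28 Hz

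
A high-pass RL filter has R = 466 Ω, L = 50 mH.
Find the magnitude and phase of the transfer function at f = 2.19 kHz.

Step 1 — Angular frequency: ω = 2π·2190 = 1.376e+04 rad/s.
Step 2 — Transfer function: H(jω) = jωL/(R + jωL).
Step 3 — Numerator jωL = j·688; denominator R + jωL = 466 + j688.
Step 4 — H = 0.6855 + j0.4643.
Step 5 — Magnitude: |H| = 0.828 (-1.6 dB); phase: φ = 34.1°.

|H| = 0.828 (-1.6 dB), φ = 34.1°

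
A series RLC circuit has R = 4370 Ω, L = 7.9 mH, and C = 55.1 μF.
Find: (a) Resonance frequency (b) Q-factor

Step 1 — Resonance condition Im(Z)=0 gives ω₀ = 1/√(LC).
Step 2 — ω₀ = 1/√(0.0079·5.51e-05) = 1516 rad/s.
Step 3 — f₀ = ω₀/(2π) = 241.2 Hz.
Step 4 — Series Q: Q = ω₀L/R = 1516·0.0079/4370 = 0.00274.

(a) f₀ = 241.2 Hz  (b) Q = 0.00274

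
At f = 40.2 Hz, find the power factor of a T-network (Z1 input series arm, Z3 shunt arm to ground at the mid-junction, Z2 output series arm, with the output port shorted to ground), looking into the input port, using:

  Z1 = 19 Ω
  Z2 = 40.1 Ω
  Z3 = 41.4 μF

Step 1 — Angular frequency: ω = 2π·f = 2π·40.2 = 252.6 rad/s.
Step 2 — Component impedances:
  Z1: Z = R = 19 Ω
  Z2: Z = R = 40.1 Ω
  Z3: Z = 1/(jωC) = -j/(ω·C) = 0 - j95.63 Ω
Step 3 — With the output port shorted to ground, the output series arm Z2 runs from the junction to ground; the shunt arm Z3 also runs from the junction to ground. They appear in parallel: Z3 || Z2 = 34.1 - j14.3 Ω.
Step 4 — Series with input arm Z1: Z_in = Z1 + (Z3 || Z2) = 53.1 - j14.3 Ω = 55∠-15.1° Ω.
Step 5 — Power factor: PF = cos(φ) = Re(Z)/|Z| = 53.103/54.995 = 0.9656.
Step 6 — Type: Im(Z) = -14.3 ⇒ leading (phase φ = -15.1°).

PF = 0.9656 (leading, φ = -15.1°)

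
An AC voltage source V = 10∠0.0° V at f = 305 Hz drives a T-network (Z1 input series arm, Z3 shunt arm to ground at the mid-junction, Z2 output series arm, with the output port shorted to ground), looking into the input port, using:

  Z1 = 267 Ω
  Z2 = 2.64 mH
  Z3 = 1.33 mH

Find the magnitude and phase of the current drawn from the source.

Step 1 — Angular frequency: ω = 2π·f = 2π·305 = 1916 rad/s.
Step 2 — Component impedances:
  Z1: Z = R = 267 Ω
  Z2: Z = jωL = j·1916·0.00264 = 0 + j5.059 Ω
  Z3: Z = jωL = j·1916·0.00133 = 0 + j2.549 Ω
Step 3 — With the output port shorted to ground, the output series arm Z2 runs from the junction to ground; the shunt arm Z3 also runs from the junction to ground. They appear in parallel: Z3 || Z2 = 0 + j1.695 Ω.
Step 4 — Series with input arm Z1: Z_in = Z1 + (Z3 || Z2) = 267 + j1.695 Ω = 267∠0.4° Ω.
Step 5 — Source phasor: V = 10∠0.0° V = 10 V.
Step 6 — Ohm's law: I = V / Z_total = (10) / (267 + j1.695) = 0.03745 - j0.0002377 A.
Step 7 — Convert to polar: |I| = 0.03745 A, ∠I = -0.4°.

I = 0.03745∠-0.4° A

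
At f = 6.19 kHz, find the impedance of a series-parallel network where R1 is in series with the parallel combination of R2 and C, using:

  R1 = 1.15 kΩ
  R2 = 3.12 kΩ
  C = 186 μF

Step 1 — Angular frequency: ω = 2π·f = 2π·6190 = 3.889e+04 rad/s.
Step 2 — Component impedances:
  R1: Z = R = 1150 Ω
  R2: Z = R = 3120 Ω
  C: Z = 1/(jωC) = -j/(ω·C) = 0 - j0.1382 Ω
Step 3 — Parallel branch: R2 || C = 1/(1/R2 + 1/C) = 6.125e-06 - j0.1382 Ω.
Step 4 — Series with R1: Z_total = R1 + (R2 || C) = 1150 - j0.1382 Ω = 1150∠-0.0° Ω.

Z = 1150 - j0.1382 Ω = 1150∠-0.0° Ω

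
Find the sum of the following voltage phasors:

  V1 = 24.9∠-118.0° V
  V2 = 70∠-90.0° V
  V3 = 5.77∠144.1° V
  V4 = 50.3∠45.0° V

Step 1 — Convert each phasor to rectangular form:
  V1 = 24.9·(cos(-118.0°) + j·sin(-118.0°)) = -11.69 - j21.99 V
  V2 = 70·(cos(-90.0°) + j·sin(-90.0°)) = 0 - j70 V
  V3 = 5.77·(cos(144.1°) + j·sin(144.1°)) = -4.674 + j3.383 V
  V4 = 50.3·(cos(45.0°) + j·sin(45.0°)) = 35.57 + j35.57 V
Step 2 — Sum components: V_total = 19.2 - j53.03 V.
Step 3 — Convert to polar: |V_total| = 56.4 V, ∠V_total = -70.1°.

V_total = 56.4∠-70.1° V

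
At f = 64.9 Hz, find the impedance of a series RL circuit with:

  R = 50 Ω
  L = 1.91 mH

Step 1 — Angular frequency: ω = 2π·f = 2π·64.9 = 407.8 rad/s.
Step 2 — Component impedances:
  R: Z = R = 50 Ω
  L: Z = jωL = j·407.8·0.00191 = 0 + j0.7789 Ω
Step 3 — Series combination: Z_total = R + L = 50 + j0.7789 Ω = 50.01∠0.9° Ω.

Z = 50 + j0.7789 Ω = 50.01∠0.9° Ω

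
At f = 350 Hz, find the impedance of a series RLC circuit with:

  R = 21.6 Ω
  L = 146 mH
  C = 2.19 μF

Step 1 — Angular frequency: ω = 2π·f = 2π·350 = 2199 rad/s.
Step 2 — Component impedances:
  R: Z = R = 21.6 Ω
  L: Z = jωL = j·2199·0.146 = 0 + j321.1 Ω
  C: Z = 1/(jωC) = -j/(ω·C) = 0 - j207.6 Ω
Step 3 — Series combination: Z_total = R + L + C = 21.6 + j113.4 Ω = 115.5∠79.2° Ω.

Z = 21.6 + j113.4 Ω = 115.5∠79.2° Ω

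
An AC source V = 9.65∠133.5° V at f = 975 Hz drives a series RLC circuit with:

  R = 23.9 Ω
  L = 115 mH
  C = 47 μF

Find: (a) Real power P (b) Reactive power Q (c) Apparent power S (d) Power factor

Step 1 — Angular frequency: ω = 2π·f = 2π·975 = 6126 rad/s.
Step 2 — Component impedances:
  R: Z = R = 23.9 Ω
  L: Z = jωL = j·6126·0.115 = 0 + j704.5 Ω
  C: Z = 1/(jωC) = -j/(ω·C) = 0 - j3.473 Ω
Step 3 — Series combination: Z_total = R + L + C = 23.9 + j701 Ω = 701.4∠88.0° Ω.
Step 4 — Source phasor: V = 9.65∠133.5° V = -6.643 + j7 V.
Step 5 — Current: I = V / Z = 0.009651 + j0.009805 A = 0.01376∠45.5° A.
Step 6 — Complex power: S = V·I* = 0.004524 + j0.1327 VA.
Step 7 — Real power: P = Re(S) = 0.004524 W.
Step 8 — Reactive power: Q = Im(S) = 0.1327 VAR.
Step 9 — Apparent power: |S| = 0.1328 VA.
Step 10 — Power factor: PF = P/|S| = 0.03407 (lagging).

(a) P = 0.004524 W  (b) Q = 0.1327 VAR  (c) S = 0.1328 VA  (d) PF = 0.03407 (lagging)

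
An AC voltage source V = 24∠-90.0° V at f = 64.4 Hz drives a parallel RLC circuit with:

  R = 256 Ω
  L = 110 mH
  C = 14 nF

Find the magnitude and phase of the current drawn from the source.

Step 1 — Angular frequency: ω = 2π·f = 2π·64.4 = 404.6 rad/s.
Step 2 — Component impedances:
  R: Z = R = 256 Ω
  L: Z = jωL = j·404.6·0.11 = 0 + j44.51 Ω
  C: Z = 1/(jωC) = -j/(ω·C) = 0 - j1.765e+05 Ω
Step 3 — Parallel combination: 1/Z_total = 1/R + 1/L + 1/C; Z_total = 7.515 + j43.21 Ω = 43.86∠80.1° Ω.
Step 4 — Source phasor: V = 24∠-90.0° V = 0 - j24 V.
Step 5 — Ohm's law: I = V / Z_total = (0 - j24) / (7.515 + j43.21) = -0.5391 - j0.09375 A.
Step 6 — Convert to polar: |I| = 0.5472 A, ∠I = -170.1°.

I = 0.5472∠-170.1° A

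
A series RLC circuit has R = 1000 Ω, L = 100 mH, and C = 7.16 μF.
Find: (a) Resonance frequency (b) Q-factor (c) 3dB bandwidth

Step 1 — Resonance condition Im(Z)=0 gives ω₀ = 1/√(LC).
Step 2 — ω₀ = 1/√(0.1·7.16e-06) = 1182 rad/s.
Step 3 — f₀ = ω₀/(2π) = 188.1 Hz.
Step 4 — Series Q: Q = ω₀L/R = 1182·0.1/1000 = 0.1182.
Step 5 — 3dB bandwidth: Δω = ω₀/Q = 1e+04 rad/s; BW = Δω/(2π) = 1592 Hz.

(a) f₀ = 188.1 Hz  (b) Q = 0.1182  (c) BW = 1592 Hz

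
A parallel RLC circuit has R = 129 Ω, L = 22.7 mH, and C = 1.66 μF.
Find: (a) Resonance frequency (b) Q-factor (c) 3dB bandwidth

Step 1 — Resonance: ω₀ = 1/√(LC) = 1/√(0.0227·1.66e-06) = 5151 rad/s.
Step 2 — f₀ = ω₀/(2π) = 819.9 Hz.
Step 3 — Parallel Q: Q = R/(ω₀L) = 129/(5151·0.0227) = 1.103.
Step 4 — Bandwidth: Δω = ω₀/Q = 4670 rad/s; BW = Δω/(2π) = 743.2 Hz.

(a) f₀ = 819.9 Hz  (b) Q = 1.103  (c) BW = 743.2 Hz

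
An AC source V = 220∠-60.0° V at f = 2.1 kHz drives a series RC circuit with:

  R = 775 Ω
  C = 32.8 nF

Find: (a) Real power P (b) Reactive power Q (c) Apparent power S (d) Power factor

Step 1 — Angular frequency: ω = 2π·f = 2π·2100 = 1.319e+04 rad/s.
Step 2 — Component impedances:
  R: Z = R = 775 Ω
  C: Z = 1/(jωC) = -j/(ω·C) = 0 - j2311 Ω
Step 3 — Series combination: Z_total = R + C = 775 - j2311 Ω = 2437∠-71.5° Ω.
Step 4 — Source phasor: V = 220∠-60.0° V = 110 - j190.5 V.
Step 5 — Current: I = V / Z = 0.08847 + j0.01793 A = 0.09027∠11.5° A.
Step 6 — Complex power: S = V·I* = 6.315 - j18.83 VA.
Step 7 — Real power: P = Re(S) = 6.315 W.
Step 8 — Reactive power: Q = Im(S) = -18.83 VAR.
Step 9 — Apparent power: |S| = 19.86 VA.
Step 10 — Power factor: PF = P/|S| = 0.318 (leading).

(a) P = 6.315 W  (b) Q = -18.83 VAR  (c) S = 19.86 VA  (d) PF = 0.318 (leading)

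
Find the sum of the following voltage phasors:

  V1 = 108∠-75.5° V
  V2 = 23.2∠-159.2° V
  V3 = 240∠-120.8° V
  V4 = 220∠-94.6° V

Step 1 — Convert each phasor to rectangular form:
  V1 = 108·(cos(-75.5°) + j·sin(-75.5°)) = 27.04 - j104.6 V
  V2 = 23.2·(cos(-159.2°) + j·sin(-159.2°)) = -21.69 - j8.238 V
  V3 = 240·(cos(-120.8°) + j·sin(-120.8°)) = -122.9 - j206.2 V
  V4 = 220·(cos(-94.6°) + j·sin(-94.6°)) = -17.64 - j219.3 V
Step 2 — Sum components: V_total = -135.2 - j538.2 V.
Step 3 — Convert to polar: |V_total| = 555 V, ∠V_total = -104.1°.

V_total = 555∠-104.1° V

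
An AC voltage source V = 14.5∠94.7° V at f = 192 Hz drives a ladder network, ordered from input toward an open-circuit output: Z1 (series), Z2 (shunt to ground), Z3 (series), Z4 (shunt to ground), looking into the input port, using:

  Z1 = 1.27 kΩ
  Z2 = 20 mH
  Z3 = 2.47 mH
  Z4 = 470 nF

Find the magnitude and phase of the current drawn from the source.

Step 1 — Angular frequency: ω = 2π·f = 2π·192 = 1206 rad/s.
Step 2 — Component impedances:
  Z1: Z = R = 1270 Ω
  Z2: Z = jωL = j·1206·0.02 = 0 + j24.13 Ω
  Z3: Z = jωL = j·1206·0.00247 = 0 + j2.98 Ω
  Z4: Z = 1/(jωC) = -j/(ω·C) = 0 - j1764 Ω
Step 3 — Ladder network (open output): work backward from the far end, alternating series and parallel combinations. Z_in = 1270 + j24.46 Ω = 1270∠1.1° Ω.
Step 4 — Source phasor: V = 14.5∠94.7° V = -1.188 + j14.45 V.
Step 5 — Ohm's law: I = V / Z_total = (-1.188 + j14.45) / (1270 + j24.46) = -0.0007161 + j0.01139 A.
Step 6 — Convert to polar: |I| = 0.01142 A, ∠I = 93.6°.

I = 0.01142∠93.6° A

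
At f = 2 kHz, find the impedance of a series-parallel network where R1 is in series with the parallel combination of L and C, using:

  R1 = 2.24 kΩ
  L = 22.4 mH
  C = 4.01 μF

Step 1 — Angular frequency: ω = 2π·f = 2π·2000 = 1.257e+04 rad/s.
Step 2 — Component impedances:
  R1: Z = R = 2240 Ω
  L: Z = jωL = j·1.257e+04·0.0224 = 0 + j281.5 Ω
  C: Z = 1/(jωC) = -j/(ω·C) = 0 - j19.84 Ω
Step 3 — Parallel branch: L || C = 1/(1/L + 1/C) = 0 - j21.35 Ω.
Step 4 — Series with R1: Z_total = R1 + (L || C) = 2240 - j21.35 Ω = 2240∠-0.5° Ω.

Z = 2240 - j21.35 Ω = 2240∠-0.5° Ω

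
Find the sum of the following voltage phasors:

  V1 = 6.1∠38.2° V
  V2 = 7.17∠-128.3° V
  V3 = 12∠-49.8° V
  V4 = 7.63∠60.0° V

Step 1 — Convert each phasor to rectangular form:
  V1 = 6.1·(cos(38.2°) + j·sin(38.2°)) = 4.794 + j3.772 V
  V2 = 7.17·(cos(-128.3°) + j·sin(-128.3°)) = -4.444 - j5.627 V
  V3 = 12·(cos(-49.8°) + j·sin(-49.8°)) = 7.745 - j9.166 V
  V4 = 7.63·(cos(60.0°) + j·sin(60.0°)) = 3.815 + j6.608 V
Step 2 — Sum components: V_total = 11.91 - j4.412 V.
Step 3 — Convert to polar: |V_total| = 12.7 V, ∠V_total = -20.3°.

V_total = 12.7∠-20.3° V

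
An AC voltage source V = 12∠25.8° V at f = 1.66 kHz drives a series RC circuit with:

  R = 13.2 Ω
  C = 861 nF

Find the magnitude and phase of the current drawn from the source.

Step 1 — Angular frequency: ω = 2π·f = 2π·1660 = 1.043e+04 rad/s.
Step 2 — Component impedances:
  R: Z = R = 13.2 Ω
  C: Z = 1/(jωC) = -j/(ω·C) = 0 - j111.4 Ω
Step 3 — Series combination: Z_total = R + C = 13.2 - j111.4 Ω = 112.1∠-83.2° Ω.
Step 4 — Source phasor: V = 12∠25.8° V = 10.8 + j5.223 V.
Step 5 — Ohm's law: I = V / Z_total = (10.8 + j5.223) / (13.2 - j111.4) = -0.03491 + j0.1012 A.
Step 6 — Convert to polar: |I| = 0.107 A, ∠I = 109.0°.

I = 0.107∠109.0° A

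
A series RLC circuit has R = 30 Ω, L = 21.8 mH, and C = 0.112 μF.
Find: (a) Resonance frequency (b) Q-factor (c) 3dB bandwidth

Step 1 — Resonance condition Im(Z)=0 gives ω₀ = 1/√(LC).
Step 2 — ω₀ = 1/√(0.0218·1.12e-07) = 2.024e+04 rad/s.
Step 3 — f₀ = ω₀/(2π) = 3221 Hz.
Step 4 — Series Q: Q = ω₀L/R = 2.024e+04·0.0218/30 = 14.71.
Step 5 — 3dB bandwidth: Δω = ω₀/Q = 1376 rad/s; BW = Δω/(2π) = 219 Hz.

(a) f₀ = 3221 Hz  (b) Q = 14.71  (c) BW = 219 Hz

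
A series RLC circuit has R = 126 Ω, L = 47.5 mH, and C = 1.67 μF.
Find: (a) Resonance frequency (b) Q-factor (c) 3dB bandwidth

Step 1 — Resonance: ω₀ = 1/√(LC) = 1/√(0.0475·1.67e-06) = 3551 rad/s.
Step 2 — f₀ = ω₀/(2π) = 565.1 Hz.
Step 3 — Series Q: Q = ω₀L/R = 3551·0.0475/126 = 1.338.
Step 4 — Bandwidth: Δω = ω₀/Q = 2653 rad/s; BW = Δω/(2π) = 422.2 Hz.

(a) f₀ = 565.1 Hz  (b) Q = 1.338  (c) BW = 422.2 Hz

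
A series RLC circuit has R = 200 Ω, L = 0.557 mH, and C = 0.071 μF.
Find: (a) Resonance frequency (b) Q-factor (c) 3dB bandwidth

Step 1 — Resonance condition Im(Z)=0 gives ω₀ = 1/√(LC).
Step 2 — ω₀ = 1/√(0.000557·7.1e-08) = 1.59e+05 rad/s.
Step 3 — f₀ = ω₀/(2π) = 2.531e+04 Hz.
Step 4 — Series Q: Q = ω₀L/R = 1.59e+05·0.000557/200 = 0.4429.
Step 5 — 3dB bandwidth: Δω = ω₀/Q = 3.591e+05 rad/s; BW = Δω/(2π) = 5.715e+04 Hz.

(a) f₀ = 2.531e+04 Hz  (b) Q = 0.4429  (c) BW = 5.715e+04 Hz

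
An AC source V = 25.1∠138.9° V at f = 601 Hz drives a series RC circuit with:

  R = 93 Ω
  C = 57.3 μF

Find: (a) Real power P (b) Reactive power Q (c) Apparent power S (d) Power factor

Step 1 — Angular frequency: ω = 2π·f = 2π·601 = 3776 rad/s.
Step 2 — Component impedances:
  R: Z = R = 93 Ω
  C: Z = 1/(jωC) = -j/(ω·C) = 0 - j4.622 Ω
Step 3 — Series combination: Z_total = R + C = 93 - j4.622 Ω = 93.11∠-2.8° Ω.
Step 4 — Source phasor: V = 25.1∠138.9° V = -18.91 + j16.5 V.
Step 5 — Current: I = V / Z = -0.2117 + j0.1669 A = 0.2696∠141.7° A.
Step 6 — Complex power: S = V·I* = 6.758 - j0.3358 VA.
Step 7 — Real power: P = Re(S) = 6.758 W.
Step 8 — Reactive power: Q = Im(S) = -0.3358 VAR.
Step 9 — Apparent power: |S| = 6.766 VA.
Step 10 — Power factor: PF = P/|S| = 0.9988 (leading).

(a) P = 6.758 W  (b) Q = -0.3358 VAR  (c) S = 6.766 VA  (d) PF = 0.9988 (leading)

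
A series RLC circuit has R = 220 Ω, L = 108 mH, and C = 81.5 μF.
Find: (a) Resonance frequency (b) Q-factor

Step 1 — Resonance condition Im(Z)=0 gives ω₀ = 1/√(LC).
Step 2 — ω₀ = 1/√(0.108·8.15e-05) = 337.1 rad/s.
Step 3 — f₀ = ω₀/(2π) = 53.65 Hz.
Step 4 — Series Q: Q = ω₀L/R = 337.1·0.108/220 = 0.1655.

(a) f₀ = 53.65 Hz  (b) Q = 0.1655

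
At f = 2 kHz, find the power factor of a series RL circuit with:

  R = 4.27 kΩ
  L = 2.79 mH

Step 1 — Angular frequency: ω = 2π·f = 2π·2000 = 1.257e+04 rad/s.
Step 2 — Component impedances:
  R: Z = R = 4270 Ω
  L: Z = jωL = j·1.257e+04·0.00279 = 0 + j35.06 Ω
Step 3 — Series combination: Z_total = R + L = 4270 + j35.06 Ω = 4270∠0.5° Ω.
Step 4 — Power factor: PF = cos(φ) = Re(Z)/|Z| = 4270/4270 = 1.
Step 5 — Type: Im(Z) = 35.06 ⇒ lagging (phase φ = 0.5°).

PF = 1 (lagging, φ = 0.5°)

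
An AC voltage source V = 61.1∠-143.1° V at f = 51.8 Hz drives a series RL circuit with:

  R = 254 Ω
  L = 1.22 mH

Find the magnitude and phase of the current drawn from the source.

Step 1 — Angular frequency: ω = 2π·f = 2π·51.8 = 325.5 rad/s.
Step 2 — Component impedances:
  R: Z = R = 254 Ω
  L: Z = jωL = j·325.5·0.00122 = 0 + j0.3971 Ω
Step 3 — Series combination: Z_total = R + L = 254 + j0.3971 Ω = 254∠0.1° Ω.
Step 4 — Source phasor: V = 61.1∠-143.1° V = -48.86 - j36.69 V.
Step 5 — Ohm's law: I = V / Z_total = (-48.86 - j36.69) / (254 + j0.3971) = -0.1926 - j0.1441 A.
Step 6 — Convert to polar: |I| = 0.2406 A, ∠I = -143.2°.

I = 0.2406∠-143.2° A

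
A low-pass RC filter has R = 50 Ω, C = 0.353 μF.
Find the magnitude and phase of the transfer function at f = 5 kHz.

Step 1 — Angular frequency: ω = 2π·5000 = 3.142e+04 rad/s.
Step 2 — Transfer function: H(jω) = 1/(1 + jωRC).
Step 3 — Denominator: 1 + jωRC = 1 + j·3.142e+04·50·3.53e-07 = 1 + j0.5545.
Step 4 — H = 0.7648 - j0.4241.
Step 5 — Magnitude: |H| = 0.8746 (-1.2 dB); phase: φ = -29.0°.

|H| = 0.8746 (-1.2 dB), φ = -29.0°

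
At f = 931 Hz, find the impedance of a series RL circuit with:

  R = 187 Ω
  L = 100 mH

Step 1 — Angular frequency: ω = 2π·f = 2π·931 = 5850 rad/s.
Step 2 — Component impedances:
  R: Z = R = 187 Ω
  L: Z = jωL = j·5850·0.1 = 0 + j585 Ω
Step 3 — Series combination: Z_total = R + L = 187 + j585 Ω = 614.1∠72.3° Ω.

Z = 187 + j585 Ω = 614.1∠72.3° Ω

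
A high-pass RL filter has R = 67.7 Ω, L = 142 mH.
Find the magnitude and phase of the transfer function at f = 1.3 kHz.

Step 1 — Angular frequency: ω = 2π·1300 = 8168 rad/s.
Step 2 — Transfer function: H(jω) = jωL/(R + jωL).
Step 3 — Numerator jωL = j·1160; denominator R + jωL = 67.7 + j1160.
Step 4 — H = 0.9966 + j0.05817.
Step 5 — Magnitude: |H| = 0.9983 (-0.0 dB); phase: φ = 3.3°.

|H| = 0.9983 (-0.0 dB), φ = 3.3°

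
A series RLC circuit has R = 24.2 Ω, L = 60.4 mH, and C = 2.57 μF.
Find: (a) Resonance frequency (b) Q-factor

Step 1 — Resonance condition Im(Z)=0 gives ω₀ = 1/√(LC).
Step 2 — ω₀ = 1/√(0.0604·2.57e-06) = 2538 rad/s.
Step 3 — f₀ = ω₀/(2π) = 404 Hz.
Step 4 — Series Q: Q = ω₀L/R = 2538·0.0604/24.2 = 6.335.

(a) f₀ = 404 Hz  (b) Q = 6.335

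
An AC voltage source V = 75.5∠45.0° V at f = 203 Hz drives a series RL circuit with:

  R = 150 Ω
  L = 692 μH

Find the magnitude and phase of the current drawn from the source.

Step 1 — Angular frequency: ω = 2π·f = 2π·203 = 1275 rad/s.
Step 2 — Component impedances:
  R: Z = R = 150 Ω
  L: Z = jωL = j·1275·0.000692 = 0 + j0.8826 Ω
Step 3 — Series combination: Z_total = R + L = 150 + j0.8826 Ω = 150∠0.3° Ω.
Step 4 — Source phasor: V = 75.5∠45.0° V = 53.39 + j53.39 V.
Step 5 — Ohm's law: I = V / Z_total = (53.39 + j53.39) / (150 + j0.8826) = 0.358 + j0.3538 A.
Step 6 — Convert to polar: |I| = 0.5033 A, ∠I = 44.7°.

I = 0.5033∠44.7° A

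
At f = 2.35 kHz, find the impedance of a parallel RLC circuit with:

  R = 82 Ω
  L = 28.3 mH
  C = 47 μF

Step 1 — Angular frequency: ω = 2π·f = 2π·2350 = 1.477e+04 rad/s.
Step 2 — Component impedances:
  R: Z = R = 82 Ω
  L: Z = jωL = j·1.477e+04·0.0283 = 0 + j417.9 Ω
  C: Z = 1/(jωC) = -j/(ω·C) = 0 - j1.441 Ω
Step 3 — Parallel combination: 1/Z_total = 1/R + 1/L + 1/C; Z_total = 0.02549 - j1.446 Ω = 1.446∠-89.0° Ω.

Z = 0.02549 - j1.446 Ω = 1.446∠-89.0° Ω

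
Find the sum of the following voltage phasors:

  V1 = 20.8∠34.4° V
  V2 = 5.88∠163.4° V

Step 1 — Convert each phasor to rectangular form:
  V1 = 20.8·(cos(34.4°) + j·sin(34.4°)) = 17.16 + j11.75 V
  V2 = 5.88·(cos(163.4°) + j·sin(163.4°)) = -5.635 + j1.68 V
Step 2 — Sum components: V_total = 11.53 + j13.43 V.
Step 3 — Convert to polar: |V_total| = 17.7 V, ∠V_total = 49.4°.

V_total = 17.7∠49.4° V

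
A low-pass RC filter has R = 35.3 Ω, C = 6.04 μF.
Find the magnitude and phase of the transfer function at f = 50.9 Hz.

Step 1 — Angular frequency: ω = 2π·50.9 = 319.8 rad/s.
Step 2 — Transfer function: H(jω) = 1/(1 + jωRC).
Step 3 — Denominator: 1 + jωRC = 1 + j·319.8·35.3·6.04e-06 = 1 + j0.06819.
Step 4 — H = 0.9954 - j0.06787.
Step 5 — Magnitude: |H| = 0.9977 (-0.0 dB); phase: φ = -3.9°.

|H| = 0.9977 (-0.0 dB), φ = -3.9°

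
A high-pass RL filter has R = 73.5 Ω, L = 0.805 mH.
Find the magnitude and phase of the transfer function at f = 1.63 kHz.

Step 1 — Angular frequency: ω = 2π·1630 = 1.024e+04 rad/s.
Step 2 — Transfer function: H(jω) = jωL/(R + jωL).
Step 3 — Numerator jωL = j·8.244; denominator R + jωL = 73.5 + j8.244.
Step 4 — H = 0.01243 + j0.1108.
Step 5 — Magnitude: |H| = 0.1115 (-19.1 dB); phase: φ = 83.6°.

|H| = 0.1115 (-19.1 dB), φ = 83.6°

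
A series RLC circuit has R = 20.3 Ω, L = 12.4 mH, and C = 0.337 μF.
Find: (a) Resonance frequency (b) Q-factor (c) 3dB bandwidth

Step 1 — Resonance condition Im(Z)=0 gives ω₀ = 1/√(LC).
Step 2 — ω₀ = 1/√(0.0124·3.37e-07) = 1.547e+04 rad/s.
Step 3 — f₀ = ω₀/(2π) = 2462 Hz.
Step 4 — Series Q: Q = ω₀L/R = 1.547e+04·0.0124/20.3 = 9.449.
Step 5 — 3dB bandwidth: Δω = ω₀/Q = 1637 rad/s; BW = Δω/(2π) = 260.6 Hz.

(a) f₀ = 2462 Hz  (b) Q = 9.449  (c) BW = 260.6 Hz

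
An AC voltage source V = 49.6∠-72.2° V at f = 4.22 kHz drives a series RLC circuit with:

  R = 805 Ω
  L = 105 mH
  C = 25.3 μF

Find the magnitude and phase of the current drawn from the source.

Step 1 — Angular frequency: ω = 2π·f = 2π·4220 = 2.652e+04 rad/s.
Step 2 — Component impedances:
  R: Z = R = 805 Ω
  L: Z = jωL = j·2.652e+04·0.105 = 0 + j2784 Ω
  C: Z = 1/(jωC) = -j/(ω·C) = 0 - j1.491 Ω
Step 3 — Series combination: Z_total = R + L + C = 805 + j2783 Ω = 2897∠73.9° Ω.
Step 4 — Source phasor: V = 49.6∠-72.2° V = 15.16 - j47.23 V.
Step 5 — Ohm's law: I = V / Z_total = (15.16 - j47.23) / (805 + j2783) = -0.01421 - j0.009559 A.
Step 6 — Convert to polar: |I| = 0.01712 A, ∠I = -146.1°.

I = 0.01712∠-146.1° A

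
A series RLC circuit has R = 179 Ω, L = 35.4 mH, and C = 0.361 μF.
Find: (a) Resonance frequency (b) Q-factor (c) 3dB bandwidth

Step 1 — Resonance: ω₀ = 1/√(LC) = 1/√(0.0354·3.61e-07) = 8846 rad/s.
Step 2 — f₀ = ω₀/(2π) = 1408 Hz.
Step 3 — Series Q: Q = ω₀L/R = 8846·0.0354/179 = 1.749.
Step 4 — Bandwidth: Δω = ω₀/Q = 5056 rad/s; BW = Δω/(2π) = 804.8 Hz.

(a) f₀ = 1408 Hz  (b) Q = 1.749  (c) BW = 804.8 Hz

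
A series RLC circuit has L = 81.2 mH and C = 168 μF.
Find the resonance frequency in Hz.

Step 1 — Resonance condition Im(Z)=0 gives ω₀ = 1/√(LC).
Step 2 — ω₀ = 1/√(0.0812·0.000168) = 270.7 rad/s.
Step 3 — f₀ = ω₀/(2π) = 43.09 Hz.

f₀ = 43.09 Hz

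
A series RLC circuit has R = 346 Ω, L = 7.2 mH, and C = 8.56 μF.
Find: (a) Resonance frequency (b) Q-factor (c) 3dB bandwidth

Step 1 — Resonance condition Im(Z)=0 gives ω₀ = 1/√(LC).
Step 2 — ω₀ = 1/√(0.0072·8.56e-06) = 4028 rad/s.
Step 3 — f₀ = ω₀/(2π) = 641.1 Hz.
Step 4 — Series Q: Q = ω₀L/R = 4028·0.0072/346 = 0.08382.
Step 5 — 3dB bandwidth: Δω = ω₀/Q = 4.806e+04 rad/s; BW = Δω/(2π) = 7648 Hz.

(a) f₀ = 641.1 Hz  (b) Q = 0.08382  (c) BW = 7648 Hz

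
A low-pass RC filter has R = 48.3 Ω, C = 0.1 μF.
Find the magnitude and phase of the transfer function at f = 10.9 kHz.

Step 1 — Angular frequency: ω = 2π·1.09e+04 = 6.849e+04 rad/s.
Step 2 — Transfer function: H(jω) = 1/(1 + jωRC).
Step 3 — Denominator: 1 + jωRC = 1 + j·6.849e+04·48.3·1e-07 = 1 + j0.3308.
Step 4 — H = 0.9014 - j0.2982.
Step 5 — Magnitude: |H| = 0.9494 (-0.5 dB); phase: φ = -18.3°.

|H| = 0.9494 (-0.5 dB), φ = -18.3°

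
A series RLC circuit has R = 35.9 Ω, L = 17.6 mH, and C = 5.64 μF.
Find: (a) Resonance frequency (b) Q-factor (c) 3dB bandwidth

Step 1 — Resonance condition Im(Z)=0 gives ω₀ = 1/√(LC).
Step 2 — ω₀ = 1/√(0.0176·5.64e-06) = 3174 rad/s.
Step 3 — f₀ = ω₀/(2π) = 505.2 Hz.
Step 4 — Series Q: Q = ω₀L/R = 3174·0.0176/35.9 = 1.556.
Step 5 — 3dB bandwidth: Δω = ω₀/Q = 2040 rad/s; BW = Δω/(2π) = 324.6 Hz.

(a) f₀ = 505.2 Hz  (b) Q = 1.556  (c) BW = 324.6 Hz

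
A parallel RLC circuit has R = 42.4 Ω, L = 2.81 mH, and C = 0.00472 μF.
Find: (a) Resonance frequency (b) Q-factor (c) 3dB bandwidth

Step 1 — Resonance: ω₀ = 1/√(LC) = 1/√(0.00281·4.72e-09) = 2.746e+05 rad/s.
Step 2 — f₀ = ω₀/(2π) = 4.37e+04 Hz.
Step 3 — Parallel Q: Q = R/(ω₀L) = 42.4/(2.746e+05·0.00281) = 0.05495.
Step 4 — Bandwidth: Δω = ω₀/Q = 4.997e+06 rad/s; BW = Δω/(2π) = 7.953e+05 Hz.

(a) f₀ = 4.37e+04 Hz  (b) Q = 0.05495  (c) BW = 7.953e+05 Hz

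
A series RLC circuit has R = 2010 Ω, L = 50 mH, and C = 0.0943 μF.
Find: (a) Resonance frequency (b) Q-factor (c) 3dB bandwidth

Step 1 — Resonance condition Im(Z)=0 gives ω₀ = 1/√(LC).
Step 2 — ω₀ = 1/√(0.05·9.43e-08) = 1.456e+04 rad/s.
Step 3 — f₀ = ω₀/(2π) = 2318 Hz.
Step 4 — Series Q: Q = ω₀L/R = 1.456e+04·0.05/2010 = 0.3623.
Step 5 — 3dB bandwidth: Δω = ω₀/Q = 4.02e+04 rad/s; BW = Δω/(2π) = 6398 Hz.

(a) f₀ = 2318 Hz  (b) Q = 0.3623  (c) BW = 6398 Hz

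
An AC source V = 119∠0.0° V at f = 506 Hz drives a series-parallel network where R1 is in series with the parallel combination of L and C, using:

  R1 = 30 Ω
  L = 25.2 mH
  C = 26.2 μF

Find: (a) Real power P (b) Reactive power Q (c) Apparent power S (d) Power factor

Step 1 — Angular frequency: ω = 2π·f = 2π·506 = 3179 rad/s.
Step 2 — Component impedances:
  R1: Z = R = 30 Ω
  L: Z = jωL = j·3179·0.0252 = 0 + j80.12 Ω
  C: Z = 1/(jωC) = -j/(ω·C) = 0 - j12.01 Ω
Step 3 — Parallel branch: L || C = 1/(1/L + 1/C) = 0 - j14.12 Ω.
Step 4 — Series with R1: Z_total = R1 + (L || C) = 30 - j14.12 Ω = 33.16∠-25.2° Ω.
Step 5 — Source phasor: V = 119∠0.0° V = 119 V.
Step 6 — Current: I = V / Z = 3.247 + j1.528 A = 3.589∠25.2° A.
Step 7 — Complex power: S = V·I* = 386.4 - j181.9 VA.
Step 8 — Real power: P = Re(S) = 386.4 W.
Step 9 — Reactive power: Q = Im(S) = -181.9 VAR.
Step 10 — Apparent power: |S| = 427.1 VA.
Step 11 — Power factor: PF = P/|S| = 0.9048 (leading).

(a) P = 386.4 W  (b) Q = -181.9 VAR  (c) S = 427.1 VA  (d) PF = 0.9048 (leading)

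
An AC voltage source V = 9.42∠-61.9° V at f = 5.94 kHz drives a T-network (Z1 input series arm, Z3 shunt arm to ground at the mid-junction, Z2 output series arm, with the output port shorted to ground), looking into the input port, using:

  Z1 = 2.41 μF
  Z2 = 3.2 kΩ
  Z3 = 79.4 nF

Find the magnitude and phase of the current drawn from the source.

Step 1 — Angular frequency: ω = 2π·f = 2π·5940 = 3.732e+04 rad/s.
Step 2 — Component impedances:
  Z1: Z = 1/(jωC) = -j/(ω·C) = 0 - j11.12 Ω
  Z2: Z = R = 3200 Ω
  Z3: Z = 1/(jωC) = -j/(ω·C) = 0 - j337.5 Ω
Step 3 — With the output port shorted to ground, the output series arm Z2 runs from the junction to ground; the shunt arm Z3 also runs from the junction to ground. They appear in parallel: Z3 || Z2 = 35.19 - j333.7 Ω.
Step 4 — Series with input arm Z1: Z_in = Z1 + (Z3 || Z2) = 35.19 - j344.9 Ω = 346.7∠-84.2° Ω.
Step 5 — Source phasor: V = 9.42∠-61.9° V = 4.437 - j8.31 V.
Step 6 — Ohm's law: I = V / Z_total = (4.437 - j8.31) / (35.19 - j344.9) = 0.02515 + j0.0103 A.
Step 7 — Convert to polar: |I| = 0.02717 A, ∠I = 22.3°.

I = 0.02717∠22.3° A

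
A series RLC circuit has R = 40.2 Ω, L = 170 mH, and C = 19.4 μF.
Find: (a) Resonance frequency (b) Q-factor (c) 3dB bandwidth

Step 1 — Resonance condition Im(Z)=0 gives ω₀ = 1/√(LC).
Step 2 — ω₀ = 1/√(0.17·1.94e-05) = 550.6 rad/s.
Step 3 — f₀ = ω₀/(2π) = 87.64 Hz.
Step 4 — Series Q: Q = ω₀L/R = 550.6·0.17/40.2 = 2.329.
Step 5 — 3dB bandwidth: Δω = ω₀/Q = 236.5 rad/s; BW = Δω/(2π) = 37.64 Hz.

(a) f₀ = 87.64 Hz  (b) Q = 2.329  (c) BW = 37.64 Hz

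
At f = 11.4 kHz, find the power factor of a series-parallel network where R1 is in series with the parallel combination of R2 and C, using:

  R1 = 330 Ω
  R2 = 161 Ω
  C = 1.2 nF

Step 1 — Angular frequency: ω = 2π·f = 2π·1.14e+04 = 7.163e+04 rad/s.
Step 2 — Component impedances:
  R1: Z = R = 330 Ω
  R2: Z = R = 161 Ω
  C: Z = 1/(jωC) = -j/(ω·C) = 0 - j1.163e+04 Ω
Step 3 — Parallel branch: R2 || C = 1/(1/R2 + 1/C) = 161 - j2.228 Ω.
Step 4 — Series with R1: Z_total = R1 + (R2 || C) = 491 - j2.228 Ω = 491∠-0.3° Ω.
Step 5 — Power factor: PF = cos(φ) = Re(Z)/|Z| = 491/491 = 1.
Step 6 — Type: Im(Z) = -2.228 ⇒ leading (phase φ = -0.3°).

PF = 1 (leading, φ = -0.3°)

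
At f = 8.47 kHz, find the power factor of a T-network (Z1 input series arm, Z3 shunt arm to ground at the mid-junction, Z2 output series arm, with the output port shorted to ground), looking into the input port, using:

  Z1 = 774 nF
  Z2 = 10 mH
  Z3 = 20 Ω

Step 1 — Angular frequency: ω = 2π·f = 2π·8470 = 5.322e+04 rad/s.
Step 2 — Component impedances:
  Z1: Z = 1/(jωC) = -j/(ω·C) = 0 - j24.28 Ω
  Z2: Z = jωL = j·5.322e+04·0.01 = 0 + j532.2 Ω
  Z3: Z = R = 20 Ω
Step 3 — With the output port shorted to ground, the output series arm Z2 runs from the junction to ground; the shunt arm Z3 also runs from the junction to ground. They appear in parallel: Z3 || Z2 = 19.97 + j0.7506 Ω.
Step 4 — Series with input arm Z1: Z_in = Z1 + (Z3 || Z2) = 19.97 - j23.53 Ω = 30.86∠-49.7° Ω.
Step 5 — Power factor: PF = cos(φ) = Re(Z)/|Z| = 19.972/30.86 = 0.6472.
Step 6 — Type: Im(Z) = -23.53 ⇒ leading (phase φ = -49.7°).

PF = 0.6472 (leading, φ = -49.7°)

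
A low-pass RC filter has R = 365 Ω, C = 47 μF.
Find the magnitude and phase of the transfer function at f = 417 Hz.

Step 1 — Angular frequency: ω = 2π·417 = 2620 rad/s.
Step 2 — Transfer function: H(jω) = 1/(1 + jωRC).
Step 3 — Denominator: 1 + jωRC = 1 + j·2620·365·4.7e-05 = 1 + j44.95.
Step 4 — H = 0.0004947 - j0.02224.
Step 5 — Magnitude: |H| = 0.02224 (-33.1 dB); phase: φ = -88.7°.

|H| = 0.02224 (-33.1 dB), φ = -88.7°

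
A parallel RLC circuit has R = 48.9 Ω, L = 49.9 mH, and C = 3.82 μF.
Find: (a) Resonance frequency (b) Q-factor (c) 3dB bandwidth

Step 1 — Resonance: ω₀ = 1/√(LC) = 1/√(0.0499·3.82e-06) = 2290 rad/s.
Step 2 — f₀ = ω₀/(2π) = 364.5 Hz.
Step 3 — Parallel Q: Q = R/(ω₀L) = 48.9/(2290·0.0499) = 0.4278.
Step 4 — Bandwidth: Δω = ω₀/Q = 5353 rad/s; BW = Δω/(2π) = 852 Hz.

(a) f₀ = 364.5 Hz  (b) Q = 0.4278  (c) BW = 852 Hz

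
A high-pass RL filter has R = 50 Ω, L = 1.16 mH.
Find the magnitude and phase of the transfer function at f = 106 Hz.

Step 1 — Angular frequency: ω = 2π·106 = 666 rad/s.
Step 2 — Transfer function: H(jω) = jωL/(R + jωL).
Step 3 — Numerator jωL = j·0.7726; denominator R + jωL = 50 + j0.7726.
Step 4 — H = 0.0002387 + j0.01545.
Step 5 — Magnitude: |H| = 0.01545 (-36.2 dB); phase: φ = 89.1°.

|H| = 0.01545 (-36.2 dB), φ = 89.1°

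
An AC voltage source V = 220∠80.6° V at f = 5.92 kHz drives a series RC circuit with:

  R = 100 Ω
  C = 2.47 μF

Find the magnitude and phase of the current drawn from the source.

Step 1 — Angular frequency: ω = 2π·f = 2π·5920 = 3.72e+04 rad/s.
Step 2 — Component impedances:
  R: Z = R = 100 Ω
  C: Z = 1/(jωC) = -j/(ω·C) = 0 - j10.88 Ω
Step 3 — Series combination: Z_total = R + C = 100 - j10.88 Ω = 100.6∠-6.2° Ω.
Step 4 — Source phasor: V = 220∠80.6° V = 35.93 + j217 V.
Step 5 — Ohm's law: I = V / Z_total = (35.93 + j217) / (100 - j10.88) = 0.1216 + j2.184 A.
Step 6 — Convert to polar: |I| = 2.187 A, ∠I = 86.8°.

I = 2.187∠86.8° A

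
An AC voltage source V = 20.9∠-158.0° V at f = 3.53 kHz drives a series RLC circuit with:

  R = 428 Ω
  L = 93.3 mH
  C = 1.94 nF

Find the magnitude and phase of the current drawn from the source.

Step 1 — Angular frequency: ω = 2π·f = 2π·3530 = 2.218e+04 rad/s.
Step 2 — Component impedances:
  R: Z = R = 428 Ω
  L: Z = jωL = j·2.218e+04·0.0933 = 0 + j2069 Ω
  C: Z = 1/(jωC) = -j/(ω·C) = 0 - j2.324e+04 Ω
Step 3 — Series combination: Z_total = R + L + C = 428 - j2.117e+04 Ω = 2.118e+04∠-88.8° Ω.
Step 4 — Source phasor: V = 20.9∠-158.0° V = -19.38 - j7.829 V.
Step 5 — Ohm's law: I = V / Z_total = (-19.38 - j7.829) / (428 - j2.117e+04) = 0.0003512 - j0.0009224 A.
Step 6 — Convert to polar: |I| = 0.000987 A, ∠I = -69.2°.

I = 0.000987∠-69.2° A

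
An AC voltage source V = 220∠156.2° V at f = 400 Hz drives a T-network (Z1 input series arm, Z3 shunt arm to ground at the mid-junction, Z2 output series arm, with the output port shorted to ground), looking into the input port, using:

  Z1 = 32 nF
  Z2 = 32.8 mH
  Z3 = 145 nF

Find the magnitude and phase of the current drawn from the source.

Step 1 — Angular frequency: ω = 2π·f = 2π·400 = 2513 rad/s.
Step 2 — Component impedances:
  Z1: Z = 1/(jωC) = -j/(ω·C) = 0 - j1.243e+04 Ω
  Z2: Z = jωL = j·2513·0.0328 = 0 + j82.44 Ω
  Z3: Z = 1/(jωC) = -j/(ω·C) = 0 - j2744 Ω
Step 3 — With the output port shorted to ground, the output series arm Z2 runs from the junction to ground; the shunt arm Z3 also runs from the junction to ground. They appear in parallel: Z3 || Z2 = 0 + j84.99 Ω.
Step 4 — Series with input arm Z1: Z_in = Z1 + (Z3 || Z2) = 0 - j1.235e+04 Ω = 1.235e+04∠-90.0° Ω.
Step 5 — Source phasor: V = 220∠156.2° V = -201.3 + j88.78 V.
Step 6 — Ohm's law: I = V / Z_total = (-201.3 + j88.78) / (0 - j1.235e+04) = -0.007189 - j0.0163 A.
Step 7 — Convert to polar: |I| = 0.01782 A, ∠I = -113.8°.

I = 0.01782∠-113.8° A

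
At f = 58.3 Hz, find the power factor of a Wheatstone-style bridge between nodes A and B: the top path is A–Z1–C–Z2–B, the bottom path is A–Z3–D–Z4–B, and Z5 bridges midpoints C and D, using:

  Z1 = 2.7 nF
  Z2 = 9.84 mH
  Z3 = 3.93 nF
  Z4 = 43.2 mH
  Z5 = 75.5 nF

Step 1 — Angular frequency: ω = 2π·f = 2π·58.3 = 366.3 rad/s.
Step 2 — Component impedances:
  Z1: Z = 1/(jωC) = -j/(ω·C) = 0 - j1.011e+06 Ω
  Z2: Z = jωL = j·366.3·0.00984 = 0 + j3.604 Ω
  Z3: Z = 1/(jωC) = -j/(ω·C) = 0 - j6.946e+05 Ω
  Z4: Z = jωL = j·366.3·0.0432 = 0 + j15.82 Ω
  Z5: Z = 1/(jωC) = -j/(ω·C) = 0 - j3.616e+04 Ω
Step 3 — Bridge requires nodal analysis (the Z5 bridge couples midpoints C and D, so the two paths cannot be reduced to a simple series/parallel combination). Setting node B to ground and injecting 1 A at node A, the 3-node admittance system at A, C, D solves to V_A = Z_AB = 0 - j4.117e+05 Ω = 4.117e+05∠-90.0° Ω.
Step 4 — Power factor: PF = cos(φ) = Re(Z)/|Z| = 0/4.117e+05 = 0.
Step 5 — Type: Im(Z) = -4.117e+05 ⇒ leading (phase φ = -90.0°).

PF = 0 (leading, φ = -90.0°)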